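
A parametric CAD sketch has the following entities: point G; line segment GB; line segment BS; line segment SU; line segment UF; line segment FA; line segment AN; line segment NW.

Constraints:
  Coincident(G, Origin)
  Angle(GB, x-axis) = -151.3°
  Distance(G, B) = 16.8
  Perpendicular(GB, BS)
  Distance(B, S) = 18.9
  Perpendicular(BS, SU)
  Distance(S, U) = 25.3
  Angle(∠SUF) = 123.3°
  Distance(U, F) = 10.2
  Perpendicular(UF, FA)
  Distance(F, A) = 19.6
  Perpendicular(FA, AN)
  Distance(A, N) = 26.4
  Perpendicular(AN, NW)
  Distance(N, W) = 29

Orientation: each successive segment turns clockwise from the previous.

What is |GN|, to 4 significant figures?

27.41

G is at the origin; GB runs at -151.3° with length 16.8, so B = (-14.74, -8.068). GB is perpendicular to BS, so BS runs at 118.7°; with |BS| = 18.9, S = (-23.81, 8.510). BS is perpendicular to SU, so SU runs at 28.70°; with |SU| = 25.3, U = (-1.620, 20.66). ∠SUF = 123.3° gives UF at -28.00° from the x-axis; with |UF| = 10.2, F = (7.386, 15.87). UF is perpendicular to FA, so FA runs at -118.0°; with |FA| = 19.6, A = (-1.816, -1.434). The perpendicularity gives AN at right angles to FA, so AN runs at 152.0°; with |AN| = 26.4, N = (-25.13, 10.96). Then |GN| = |N − G| = 27.41.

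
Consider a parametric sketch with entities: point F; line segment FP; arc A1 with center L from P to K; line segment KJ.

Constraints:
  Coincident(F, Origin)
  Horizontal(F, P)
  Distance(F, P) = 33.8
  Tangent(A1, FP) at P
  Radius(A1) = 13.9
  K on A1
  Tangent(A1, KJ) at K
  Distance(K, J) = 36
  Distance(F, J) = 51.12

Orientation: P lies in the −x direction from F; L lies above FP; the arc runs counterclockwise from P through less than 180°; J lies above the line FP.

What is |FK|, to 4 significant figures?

23.59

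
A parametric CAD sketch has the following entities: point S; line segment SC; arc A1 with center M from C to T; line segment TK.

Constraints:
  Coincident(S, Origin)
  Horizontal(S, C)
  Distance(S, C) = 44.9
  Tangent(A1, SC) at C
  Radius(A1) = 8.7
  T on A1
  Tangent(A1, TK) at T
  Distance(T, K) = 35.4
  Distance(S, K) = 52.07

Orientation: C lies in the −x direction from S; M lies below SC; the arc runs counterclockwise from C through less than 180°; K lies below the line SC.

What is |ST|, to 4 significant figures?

53.69

Checks: ∠(MC, CS) = 90.00° ✓; |MT| = 8.700 ✓; ∠(MT, TK) = 90.00° ✓; |TK| = 35.40 ✓; |SK| = 52.07 ✓.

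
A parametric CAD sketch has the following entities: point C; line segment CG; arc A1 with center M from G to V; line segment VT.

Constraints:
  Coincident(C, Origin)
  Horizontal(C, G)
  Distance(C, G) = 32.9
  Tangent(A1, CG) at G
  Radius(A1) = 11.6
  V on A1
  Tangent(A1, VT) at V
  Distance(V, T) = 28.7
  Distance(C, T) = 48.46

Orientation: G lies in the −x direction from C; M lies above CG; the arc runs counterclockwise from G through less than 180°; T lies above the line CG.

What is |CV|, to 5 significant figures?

25.058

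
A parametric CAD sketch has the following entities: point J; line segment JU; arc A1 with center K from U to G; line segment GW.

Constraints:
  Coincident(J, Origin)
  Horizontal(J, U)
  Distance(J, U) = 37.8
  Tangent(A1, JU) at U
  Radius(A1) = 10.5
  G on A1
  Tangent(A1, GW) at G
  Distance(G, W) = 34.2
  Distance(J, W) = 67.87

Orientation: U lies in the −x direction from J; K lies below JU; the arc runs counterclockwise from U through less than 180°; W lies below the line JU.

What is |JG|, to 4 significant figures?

49.10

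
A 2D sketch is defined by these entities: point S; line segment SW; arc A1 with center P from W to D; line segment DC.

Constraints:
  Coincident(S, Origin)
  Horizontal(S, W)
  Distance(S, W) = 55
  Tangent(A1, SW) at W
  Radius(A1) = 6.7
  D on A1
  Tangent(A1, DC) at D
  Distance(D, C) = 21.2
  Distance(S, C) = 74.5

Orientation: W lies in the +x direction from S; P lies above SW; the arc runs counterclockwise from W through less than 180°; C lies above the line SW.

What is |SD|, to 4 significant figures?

60.94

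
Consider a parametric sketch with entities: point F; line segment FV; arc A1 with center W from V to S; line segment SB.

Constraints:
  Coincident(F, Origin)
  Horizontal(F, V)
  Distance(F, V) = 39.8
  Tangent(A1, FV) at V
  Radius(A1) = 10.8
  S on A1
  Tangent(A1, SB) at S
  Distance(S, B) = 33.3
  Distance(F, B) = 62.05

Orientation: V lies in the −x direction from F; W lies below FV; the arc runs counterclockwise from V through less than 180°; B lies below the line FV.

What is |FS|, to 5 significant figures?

52.039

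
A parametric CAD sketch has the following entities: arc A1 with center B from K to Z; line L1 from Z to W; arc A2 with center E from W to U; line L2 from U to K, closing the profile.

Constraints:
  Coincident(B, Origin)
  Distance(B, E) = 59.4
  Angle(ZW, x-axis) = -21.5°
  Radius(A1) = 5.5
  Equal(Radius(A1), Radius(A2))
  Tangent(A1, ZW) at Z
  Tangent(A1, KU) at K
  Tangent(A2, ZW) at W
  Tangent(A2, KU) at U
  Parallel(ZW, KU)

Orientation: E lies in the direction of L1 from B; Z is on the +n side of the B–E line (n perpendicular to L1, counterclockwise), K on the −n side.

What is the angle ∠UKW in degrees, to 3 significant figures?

10.5°

The slot axis is L1's direction at -21.5°, so u = (cos -21.5°, sin -21.5°) = (0.930, -0.367) and n = (−sin -21.5°, cos -21.5°) = (0.367, 0.930). B is at the origin and E lies 59.4 along u from B, so E = 59.4·u = (55.3, -21.8). Tangency of A1 to both parallel lines with radius 5.5 puts Z and K at B ± 5.5·n: Z = (2.02, 5.12), K = (-2.02, -5.12). Equal radii place W and U the same way about E: W = E + 5.5·n = (57.3, -16.7), U = E − 5.5·n = (53.3, -26.9). Then cos ∠UKW = KU·KW / (|KU||KW|), giving 10.5°.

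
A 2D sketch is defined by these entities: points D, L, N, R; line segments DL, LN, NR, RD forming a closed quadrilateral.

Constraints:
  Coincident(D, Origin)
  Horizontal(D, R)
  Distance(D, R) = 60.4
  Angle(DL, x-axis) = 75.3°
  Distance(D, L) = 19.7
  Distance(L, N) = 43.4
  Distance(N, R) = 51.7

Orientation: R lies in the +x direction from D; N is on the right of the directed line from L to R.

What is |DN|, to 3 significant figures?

27.4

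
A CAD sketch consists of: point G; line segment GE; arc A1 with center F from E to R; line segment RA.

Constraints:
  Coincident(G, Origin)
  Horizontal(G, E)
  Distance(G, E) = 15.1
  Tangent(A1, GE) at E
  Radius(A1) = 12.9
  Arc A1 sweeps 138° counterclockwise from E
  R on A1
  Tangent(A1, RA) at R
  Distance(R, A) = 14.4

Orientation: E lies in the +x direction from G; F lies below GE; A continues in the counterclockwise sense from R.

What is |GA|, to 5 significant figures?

36.423

On A1, E sits at bearing 90° from F; a 138° counterclockwise sweep puts R at bearing 228°, so R = F + 12.9·(cos 228°, sin 228°) = (6.4682, -22.487). The tangent condition forces FR to be normal to RA, so RA runs along (−sin 228°, cos 228°); with |RA| = 14.4, A = (17.170, -32.122). Then |GA| = |A − G| = 36.423.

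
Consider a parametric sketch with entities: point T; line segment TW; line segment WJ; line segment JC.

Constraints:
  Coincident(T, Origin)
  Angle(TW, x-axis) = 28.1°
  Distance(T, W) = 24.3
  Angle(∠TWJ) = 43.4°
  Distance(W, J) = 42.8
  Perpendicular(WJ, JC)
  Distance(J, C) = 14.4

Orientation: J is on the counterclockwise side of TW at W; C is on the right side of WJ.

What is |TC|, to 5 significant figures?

39.990

T is at the origin; TW runs at 28.1° with length 24.3, so W = 24.3·(cos 28.1°, sin 28.1°) = (21.436, 11.446). ∠TWJ = 43.4°, so WJ runs at 28.1° + (180° − 43.4°) = 164.70° from the x-axis; with |WJ| = 42.8, J = W + 42.8·(cos 164.70°, sin 164.70°) = (-19.847, 22.739). The perpendicularity gives JC at right angles to WJ; with |JC| = 14.4 on the right of WJ, C = J + 14.4·(0.26387, 0.96456) = (-16.048, 36.629). Then |TC| = |C − T| = 39.990.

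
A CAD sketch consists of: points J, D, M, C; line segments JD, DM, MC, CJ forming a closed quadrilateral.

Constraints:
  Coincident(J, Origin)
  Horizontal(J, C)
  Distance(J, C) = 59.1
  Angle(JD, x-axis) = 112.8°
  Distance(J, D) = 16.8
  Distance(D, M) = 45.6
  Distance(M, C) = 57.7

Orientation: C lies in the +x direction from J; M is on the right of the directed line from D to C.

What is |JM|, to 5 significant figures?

28.855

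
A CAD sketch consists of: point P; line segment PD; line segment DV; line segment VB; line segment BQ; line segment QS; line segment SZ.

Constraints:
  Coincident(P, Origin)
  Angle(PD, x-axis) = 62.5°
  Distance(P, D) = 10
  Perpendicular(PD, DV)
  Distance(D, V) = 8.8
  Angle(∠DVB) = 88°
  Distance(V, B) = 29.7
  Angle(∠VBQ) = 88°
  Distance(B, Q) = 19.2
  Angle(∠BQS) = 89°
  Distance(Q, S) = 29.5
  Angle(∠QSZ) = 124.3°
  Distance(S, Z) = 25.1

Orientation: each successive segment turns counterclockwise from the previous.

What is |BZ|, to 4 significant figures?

43.34

P is at the origin; PD runs at 62.5° with length 10.0, so D = (4.617, 8.870). PD is perpendicular to DV, so DV runs at 152.5°; with |DV| = 8.8, V = (-3.188, 12.93). ∠DVB = 88.0° gives VB at -115.5° from the x-axis; with |VB| = 29.7, B = (-15.97, -13.87). ∠VBQ = 88.0° gives BQ at -23.50° from the x-axis; with |BQ| = 19.2, Q = (1.633, -21.53). ∠BQS = 89.0° gives QS at 67.50° from the x-axis; with |QS| = 29.5, S = (12.92, 5.725). ∠QSZ = 124.3° gives SZ at 123.2° from the x-axis; with |SZ| = 25.1, Z = (-0.8215, 26.73). Then |BZ| = |Z − B| = 43.34.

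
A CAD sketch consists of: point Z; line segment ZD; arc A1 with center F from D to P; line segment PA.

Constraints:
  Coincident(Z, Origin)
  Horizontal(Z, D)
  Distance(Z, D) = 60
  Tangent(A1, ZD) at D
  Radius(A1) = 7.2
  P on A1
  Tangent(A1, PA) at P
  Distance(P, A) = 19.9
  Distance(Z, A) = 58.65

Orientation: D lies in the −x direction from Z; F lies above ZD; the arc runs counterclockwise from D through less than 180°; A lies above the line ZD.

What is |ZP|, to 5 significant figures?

53.261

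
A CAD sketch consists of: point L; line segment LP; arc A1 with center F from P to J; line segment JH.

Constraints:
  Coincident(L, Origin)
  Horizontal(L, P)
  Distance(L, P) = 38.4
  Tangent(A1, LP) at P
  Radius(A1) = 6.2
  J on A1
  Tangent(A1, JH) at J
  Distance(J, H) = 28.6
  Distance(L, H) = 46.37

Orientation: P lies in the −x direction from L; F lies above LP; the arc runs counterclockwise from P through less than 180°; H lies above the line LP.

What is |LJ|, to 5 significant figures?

32.748

L is at the origin; LP is horizontal with |LP| = 38.4 and P on the −x side, so P = (-38.400, 0.0000). A1 meets LP tangentially, so FP is at right angles to LP, so F = P + (0, 6.2) = (-38.400, 6.2000). Since FJ ⟂ JH (tangency), |FH| = √(6.2² + 28.6²) = 29.264 regardless of where J sits on A1. So H lies on both circle(L, 46.37) and circle(F, 29.264); the above-LP intersection is H = (-30.975, 34.507). J is the foot of the tangent from H: J = (-32.206, 5.9332).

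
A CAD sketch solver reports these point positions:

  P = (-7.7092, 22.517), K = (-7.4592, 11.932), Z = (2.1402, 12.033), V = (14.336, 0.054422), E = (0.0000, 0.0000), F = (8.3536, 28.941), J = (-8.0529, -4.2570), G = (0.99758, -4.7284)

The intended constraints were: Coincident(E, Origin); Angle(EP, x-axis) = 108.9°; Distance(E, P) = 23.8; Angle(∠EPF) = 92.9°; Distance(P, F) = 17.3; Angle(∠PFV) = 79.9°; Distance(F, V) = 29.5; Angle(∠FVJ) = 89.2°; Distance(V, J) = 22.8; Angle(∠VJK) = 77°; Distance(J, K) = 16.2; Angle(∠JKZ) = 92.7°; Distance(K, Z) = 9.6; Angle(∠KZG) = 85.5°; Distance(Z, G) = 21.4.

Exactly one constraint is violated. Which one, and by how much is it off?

Distance(Z, G) = 21.4 — off by 4.60.

E = (0.00, 0.00) ✓; EP at 108.9° ✓; |EP| = 23.80 ✓; ∠EPF = 92.90° ✓; |PF| = 17.30 ✓; ∠PFV = 79.90° ✓; |FV| = 29.50 ✓; ∠FVJ = 89.20° ✓; |VJ| = 22.80 ✓; ∠VJK = 77.00° ✓; |JK| = 16.20 ✓; ∠JKZ = 92.70° ✓; |KZ| = 9.600 ✓; ∠KZG = 85.50° ✓; |ZG| = 16.80 ✗.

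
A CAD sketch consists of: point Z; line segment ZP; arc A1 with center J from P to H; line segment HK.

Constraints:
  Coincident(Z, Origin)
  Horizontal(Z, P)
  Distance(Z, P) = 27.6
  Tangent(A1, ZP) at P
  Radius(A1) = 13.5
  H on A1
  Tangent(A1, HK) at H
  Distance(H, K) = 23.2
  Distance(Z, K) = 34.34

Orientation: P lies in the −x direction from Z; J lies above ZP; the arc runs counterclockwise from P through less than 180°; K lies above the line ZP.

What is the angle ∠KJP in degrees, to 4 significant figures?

136.8°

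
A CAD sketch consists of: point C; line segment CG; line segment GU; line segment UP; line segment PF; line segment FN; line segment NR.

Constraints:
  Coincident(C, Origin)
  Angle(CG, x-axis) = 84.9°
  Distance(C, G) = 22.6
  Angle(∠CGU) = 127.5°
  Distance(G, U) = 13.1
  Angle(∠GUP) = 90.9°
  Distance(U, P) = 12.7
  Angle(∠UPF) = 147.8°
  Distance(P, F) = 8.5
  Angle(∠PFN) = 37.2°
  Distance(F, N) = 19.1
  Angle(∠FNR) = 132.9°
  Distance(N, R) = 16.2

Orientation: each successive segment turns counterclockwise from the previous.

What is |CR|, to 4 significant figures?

42.81

C is at the origin; CG runs at 84.9° with length 22.6, so G = (2.009, 22.51). ∠CGU = 127.5° gives GU at 137.4° from the x-axis; with |GU| = 13.1, U = (-7.634, 31.38). ∠GUP = 90.9° gives UP at -133.5° from the x-axis; with |UP| = 12.7, P = (-16.38, 22.17). ∠UPF = 147.8° gives PF at -101.3° from the x-axis; with |PF| = 8.5, F = (-18.04, 13.83). ∠PFN = 37.2° gives FN at 41.50° from the x-axis; with |FN| = 19.1, N = (-3.736, 26.49). ∠FNR = 132.9° gives NR at 88.60° from the x-axis; with |NR| = 16.2, R = (-3.341, 42.68). Then |CR| = |R − C| = 42.81.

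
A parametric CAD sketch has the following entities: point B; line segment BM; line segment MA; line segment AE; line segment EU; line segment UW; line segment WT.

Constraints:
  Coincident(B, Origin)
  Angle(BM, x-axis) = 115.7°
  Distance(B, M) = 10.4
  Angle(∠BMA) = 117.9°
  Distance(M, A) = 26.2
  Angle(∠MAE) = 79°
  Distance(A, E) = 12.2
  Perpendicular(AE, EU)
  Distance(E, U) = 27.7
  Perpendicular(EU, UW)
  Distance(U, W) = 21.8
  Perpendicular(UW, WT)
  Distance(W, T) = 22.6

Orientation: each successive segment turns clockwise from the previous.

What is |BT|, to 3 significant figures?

34.1

B is at the origin; BM runs at 115.7° with length 10.4, so M = (-4.51, 9.37). ∠BMA = 117.9° gives MA at 53.6° from the x-axis; with |MA| = 26.2, A = (11.0, 30.5). ∠MAE = 79.0° gives AE at -47.4° from the x-axis; with |AE| = 12.2, E = (19.3, 21.5). AE ⟂ EU, so EU runs at -137°; with |EU| = 27.7, U = (-1.09, 2.73). EU ⟂ UW, so UW runs at 133°; with |UW| = 21.8, W = (-15.9, 18.8). UW ⟂ WT, so WT runs at 42.6°; with |WT| = 22.6, T = (0.785, 34.1). Then |BT| = |T − B| = 34.1.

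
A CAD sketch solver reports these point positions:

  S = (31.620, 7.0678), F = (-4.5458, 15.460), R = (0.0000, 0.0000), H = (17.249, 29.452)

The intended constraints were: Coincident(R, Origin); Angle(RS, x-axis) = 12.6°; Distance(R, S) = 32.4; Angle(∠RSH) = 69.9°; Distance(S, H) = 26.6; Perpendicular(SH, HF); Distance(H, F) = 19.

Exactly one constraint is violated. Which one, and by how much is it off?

Distance(H, F) = 19 — off by 6.90.

R = (0.00, 0.00) ✓; RS at 12.60° ✓; |RS| = 32.40 ✓; ∠RSH = 69.90° ✓; |SH| = 26.60 ✓; ∠(SH, HF) = 90.00° ✓; |HF| = 25.90 ✗.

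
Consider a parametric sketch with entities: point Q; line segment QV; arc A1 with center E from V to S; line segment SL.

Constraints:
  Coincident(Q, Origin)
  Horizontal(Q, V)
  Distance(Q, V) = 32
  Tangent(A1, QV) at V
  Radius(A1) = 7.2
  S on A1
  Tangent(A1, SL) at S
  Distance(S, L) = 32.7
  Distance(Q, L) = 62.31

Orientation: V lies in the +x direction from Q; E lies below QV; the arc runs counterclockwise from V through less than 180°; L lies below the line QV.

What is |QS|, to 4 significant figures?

30.16

Checks: |ES| = 7.200 ✓; ∠(ES, SL) = 90.00° ✓; |SL| = 32.70 ✓; |QL| = 62.31 ✓.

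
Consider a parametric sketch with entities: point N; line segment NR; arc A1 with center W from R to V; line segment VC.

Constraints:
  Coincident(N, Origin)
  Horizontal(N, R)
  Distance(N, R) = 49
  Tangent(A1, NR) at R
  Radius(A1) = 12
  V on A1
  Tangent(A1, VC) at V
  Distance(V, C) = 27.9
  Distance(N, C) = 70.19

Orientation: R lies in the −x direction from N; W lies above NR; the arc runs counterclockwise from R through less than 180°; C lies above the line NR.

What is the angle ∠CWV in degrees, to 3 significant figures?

66.7°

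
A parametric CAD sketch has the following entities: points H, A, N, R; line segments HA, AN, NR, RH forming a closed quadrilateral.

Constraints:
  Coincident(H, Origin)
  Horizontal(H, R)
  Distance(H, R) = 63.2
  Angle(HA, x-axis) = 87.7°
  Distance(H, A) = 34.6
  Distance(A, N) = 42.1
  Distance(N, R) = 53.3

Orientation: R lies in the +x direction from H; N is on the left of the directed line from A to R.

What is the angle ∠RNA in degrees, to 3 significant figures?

95.1°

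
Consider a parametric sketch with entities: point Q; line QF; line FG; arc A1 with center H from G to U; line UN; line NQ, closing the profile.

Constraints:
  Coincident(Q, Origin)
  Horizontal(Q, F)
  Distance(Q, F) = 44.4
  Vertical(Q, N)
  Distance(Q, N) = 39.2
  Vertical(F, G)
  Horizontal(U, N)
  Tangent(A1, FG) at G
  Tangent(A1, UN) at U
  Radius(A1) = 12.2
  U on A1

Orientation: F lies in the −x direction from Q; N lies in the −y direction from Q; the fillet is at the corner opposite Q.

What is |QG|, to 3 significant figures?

52.0

Q is at the origin; QF is horizontal with |QF| = 44.4 and F on the −x side, so F = (-44.4, 0.00). Q and N share the same x with |QN| = 39.2 and N on the −y side, so N = (0.00, -39.2). The virtual corner opposite Q is at (-44.4, -39.2). Since A1 is tangent to FG there, HG ⟂ FG and the tangent condition forces HU to be normal to UN, with radius 12.2, so the center H sits 12.2 in from both sides at H = (-32.2, -27.0). That places the tangent points at G = (-44.4, -27.0) on FG and U = (-32.2, -39.2) on UN. Then |QG| = |G − Q| = 52.0.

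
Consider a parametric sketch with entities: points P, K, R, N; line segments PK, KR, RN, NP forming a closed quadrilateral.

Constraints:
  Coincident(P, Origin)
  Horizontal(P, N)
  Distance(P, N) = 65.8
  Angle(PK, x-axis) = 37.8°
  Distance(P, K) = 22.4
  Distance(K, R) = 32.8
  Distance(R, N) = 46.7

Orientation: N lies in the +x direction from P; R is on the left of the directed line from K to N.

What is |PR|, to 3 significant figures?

55.0

Checks: |KR| = 32.80 ✓; |RN| = 46.70 ✓.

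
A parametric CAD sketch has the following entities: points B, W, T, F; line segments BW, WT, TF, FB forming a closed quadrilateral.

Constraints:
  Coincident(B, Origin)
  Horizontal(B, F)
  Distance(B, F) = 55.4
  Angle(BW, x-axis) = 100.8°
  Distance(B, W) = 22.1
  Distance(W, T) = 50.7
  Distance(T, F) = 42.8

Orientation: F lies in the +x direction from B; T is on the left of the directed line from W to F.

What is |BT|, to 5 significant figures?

59.190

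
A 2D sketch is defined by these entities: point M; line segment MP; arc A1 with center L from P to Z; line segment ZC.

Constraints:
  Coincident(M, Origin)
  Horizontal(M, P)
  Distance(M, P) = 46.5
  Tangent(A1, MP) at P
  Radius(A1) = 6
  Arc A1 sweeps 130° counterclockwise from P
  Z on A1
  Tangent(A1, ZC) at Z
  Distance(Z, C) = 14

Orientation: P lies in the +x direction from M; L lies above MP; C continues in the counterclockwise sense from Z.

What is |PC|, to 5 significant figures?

21.047

On A1, P sits at bearing -90° from L; a 130° counterclockwise sweep puts Z at bearing 40°, so Z = L + 6.0·(cos 40°, sin 40°) = (51.096, 9.8567). A1 meets ZC tangentially, so LZ is at right angles to ZC, so ZC runs along (−sin 40°, cos 40°); with |ZC| = 14.0, C = (42.097, 20.581). Then |PC| = |C − P| = 21.047.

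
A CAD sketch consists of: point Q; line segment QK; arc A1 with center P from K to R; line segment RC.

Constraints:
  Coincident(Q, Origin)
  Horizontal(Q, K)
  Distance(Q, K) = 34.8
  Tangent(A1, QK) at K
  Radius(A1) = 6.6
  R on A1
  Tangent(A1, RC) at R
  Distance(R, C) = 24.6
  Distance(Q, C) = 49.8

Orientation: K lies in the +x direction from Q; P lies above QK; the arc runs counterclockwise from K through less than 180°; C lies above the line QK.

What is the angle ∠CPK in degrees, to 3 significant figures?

172°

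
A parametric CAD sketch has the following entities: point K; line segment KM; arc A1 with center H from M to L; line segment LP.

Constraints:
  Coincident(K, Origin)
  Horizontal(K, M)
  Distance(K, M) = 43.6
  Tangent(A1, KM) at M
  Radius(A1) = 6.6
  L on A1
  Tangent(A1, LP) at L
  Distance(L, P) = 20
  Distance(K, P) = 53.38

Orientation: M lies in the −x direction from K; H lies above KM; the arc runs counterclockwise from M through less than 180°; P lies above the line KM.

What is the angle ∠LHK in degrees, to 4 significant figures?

32.64°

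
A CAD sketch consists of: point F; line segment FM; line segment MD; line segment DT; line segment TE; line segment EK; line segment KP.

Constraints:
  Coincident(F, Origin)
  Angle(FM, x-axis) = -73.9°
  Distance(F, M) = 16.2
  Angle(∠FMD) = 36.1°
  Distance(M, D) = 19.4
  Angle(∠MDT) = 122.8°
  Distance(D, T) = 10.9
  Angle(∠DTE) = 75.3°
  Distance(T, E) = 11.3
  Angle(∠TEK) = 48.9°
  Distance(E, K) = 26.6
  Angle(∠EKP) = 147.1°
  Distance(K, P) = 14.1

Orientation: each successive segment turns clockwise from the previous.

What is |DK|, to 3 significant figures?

13.1

∠DTE = 75.3° gives TE at -19.7° from the x-axis; with |TE| = 11.3, E = (0.752, 3.38). ∠TEK = 48.9° gives EK at -151° from the x-axis; with |EK| = 26.6, K = (-22.5, -9.60). Then |DK| = |K − D| = 13.1.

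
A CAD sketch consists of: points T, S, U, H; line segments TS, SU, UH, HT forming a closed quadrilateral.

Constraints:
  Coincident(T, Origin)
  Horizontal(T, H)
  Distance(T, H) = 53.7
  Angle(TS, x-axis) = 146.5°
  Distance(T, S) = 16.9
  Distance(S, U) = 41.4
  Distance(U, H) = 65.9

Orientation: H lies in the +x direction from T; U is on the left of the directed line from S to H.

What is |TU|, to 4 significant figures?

45.90

T is at the origin; T and H share the same y with |TH| = 53.7 and H in +x, so H = (53.7, 0). TS runs at 146.5° with |TS| = 16.9, so S = (-14.09, 9.328). U is determined by |SU| = 41.4 and |UH| = 65.9 together: it lies at the intersection of circle(S, 41.4) and circle(H, 65.9). With |SH| = 68.43, the foot of the radical line on SH is 15.01 from S and the perpendicular offset is √(41.4² − 15.01²) = 38.58. Taking the left-of-SH solution: U = (6.034, 45.51).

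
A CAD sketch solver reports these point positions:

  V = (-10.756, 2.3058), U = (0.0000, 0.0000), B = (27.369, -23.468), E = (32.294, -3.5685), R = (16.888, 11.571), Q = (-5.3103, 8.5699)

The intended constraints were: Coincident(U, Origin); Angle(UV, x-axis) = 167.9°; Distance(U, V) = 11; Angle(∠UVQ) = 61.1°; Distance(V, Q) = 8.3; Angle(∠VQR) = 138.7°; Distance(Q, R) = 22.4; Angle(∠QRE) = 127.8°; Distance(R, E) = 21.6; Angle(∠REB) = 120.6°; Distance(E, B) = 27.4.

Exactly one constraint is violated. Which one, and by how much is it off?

Distance(E, B) = 27.4 — off by 6.90.

U = (0.00, 0.00) ✓; UV at 167.9° ✓; |UV| = 11.00 ✓; ∠UVQ = 61.10° ✓; |VQ| = 8.300 ✓; ∠VQR = 138.7° ✓; |QR| = 22.40 ✓; ∠QRE = 127.8° ✓; |RE| = 21.60 ✓; ∠REB = 120.6° ✓; |EB| = 20.50 ✗.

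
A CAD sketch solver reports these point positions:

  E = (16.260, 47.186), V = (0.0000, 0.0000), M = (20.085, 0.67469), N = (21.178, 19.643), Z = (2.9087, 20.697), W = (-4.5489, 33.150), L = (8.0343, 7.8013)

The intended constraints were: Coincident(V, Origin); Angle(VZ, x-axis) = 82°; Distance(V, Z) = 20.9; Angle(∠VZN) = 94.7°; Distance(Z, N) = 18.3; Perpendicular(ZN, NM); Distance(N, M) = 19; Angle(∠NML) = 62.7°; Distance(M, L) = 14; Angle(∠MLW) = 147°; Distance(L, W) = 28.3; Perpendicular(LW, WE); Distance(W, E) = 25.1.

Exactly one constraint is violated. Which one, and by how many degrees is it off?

Perpendicular(LW, WE) — off by 7.60°.

V = (0.00, 0.00) ✓; VZ at 82.00° ✓; |VZ| = 20.90 ✓; ∠VZN = 94.70° ✓; |ZN| = 18.30 ✓; ∠(ZN, NM) = 90.00° ✓; |NM| = 19.00 ✓; ∠NML = 62.70° ✓; |ML| = 14.00 ✓; ∠MLW = 147.0° ✓; |LW| = 28.30 ✓; ∠(LW, WE) = 82.40° ✗; |WE| = 25.10 ✓.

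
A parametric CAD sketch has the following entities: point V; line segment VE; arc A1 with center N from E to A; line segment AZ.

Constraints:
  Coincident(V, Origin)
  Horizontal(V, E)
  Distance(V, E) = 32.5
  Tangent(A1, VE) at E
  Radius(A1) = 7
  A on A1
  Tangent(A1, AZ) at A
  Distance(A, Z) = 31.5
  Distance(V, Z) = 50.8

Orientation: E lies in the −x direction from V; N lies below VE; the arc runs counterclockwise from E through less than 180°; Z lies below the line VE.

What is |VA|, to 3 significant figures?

40.2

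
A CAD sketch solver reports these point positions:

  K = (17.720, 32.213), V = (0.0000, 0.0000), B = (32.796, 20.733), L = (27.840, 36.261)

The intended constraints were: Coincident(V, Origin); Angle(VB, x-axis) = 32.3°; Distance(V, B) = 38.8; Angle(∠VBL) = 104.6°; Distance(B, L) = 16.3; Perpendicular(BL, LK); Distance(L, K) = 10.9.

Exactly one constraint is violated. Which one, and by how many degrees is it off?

Perpendicular(BL, LK) — off by 4.10°.

V = (0.00, 0.00) ✓; VB at 32.30° ✓; |VB| = 38.80 ✓; ∠VBL = 104.6° ✓; |BL| = 16.30 ✓; ∠(BL, LK) = 94.10° ✗; |LK| = 10.90 ✓.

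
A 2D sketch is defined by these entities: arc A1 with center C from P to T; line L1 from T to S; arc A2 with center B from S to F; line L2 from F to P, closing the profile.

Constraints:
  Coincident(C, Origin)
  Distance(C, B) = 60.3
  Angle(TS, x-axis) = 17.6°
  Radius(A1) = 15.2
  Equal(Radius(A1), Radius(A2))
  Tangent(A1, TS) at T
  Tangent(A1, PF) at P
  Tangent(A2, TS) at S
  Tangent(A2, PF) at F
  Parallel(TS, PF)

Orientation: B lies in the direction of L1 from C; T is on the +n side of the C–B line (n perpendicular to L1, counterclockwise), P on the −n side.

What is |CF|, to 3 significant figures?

62.2

The slot axis is L1's direction at 17.6°, so u = (cos 17.6°, sin 17.6°) = (0.953, 0.302) and n = (−sin 17.6°, cos 17.6°) = (-0.302, 0.953). C is at the origin and B lies 60.3 along u from C, so B = 60.3·u = (57.5, 18.2). Tangency of A1 to both parallel lines with radius 15.2 puts T and P at C ± 15.2·n: T = (-4.60, 14.5), P = (4.60, -14.5). Equal radii place S and F the same way about B: S = B + 15.2·n = (52.9, 32.7), F = B − 15.2·n = (62.1, 3.74). Then |CF| = |F − C| = 62.2.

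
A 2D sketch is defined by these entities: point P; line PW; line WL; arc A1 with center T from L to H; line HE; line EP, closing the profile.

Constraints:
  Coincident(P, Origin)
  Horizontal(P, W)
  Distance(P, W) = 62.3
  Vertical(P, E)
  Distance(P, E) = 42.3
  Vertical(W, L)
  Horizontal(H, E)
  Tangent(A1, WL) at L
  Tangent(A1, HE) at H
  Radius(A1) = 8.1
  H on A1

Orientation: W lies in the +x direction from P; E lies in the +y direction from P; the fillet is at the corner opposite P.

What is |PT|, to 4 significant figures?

64.09

P is at the origin; P and W share the same y with |PW| = 62.3 and W on the +x side, so W = (62.30, 0.000). PE is vertical with |PE| = 42.3 and E on the +y side, so E = (0.000, 42.30). The virtual corner opposite P is at (62.30, 42.30). A1 meets WL tangentially, so TL is at right angles to WL and tangency of A1 to HE means the radius TH is perpendicular to HE, with radius 8.1, so the center T sits 8.1 in from both sides at T = (54.20, 34.20). Then |PT| = |T − P| = 64.09.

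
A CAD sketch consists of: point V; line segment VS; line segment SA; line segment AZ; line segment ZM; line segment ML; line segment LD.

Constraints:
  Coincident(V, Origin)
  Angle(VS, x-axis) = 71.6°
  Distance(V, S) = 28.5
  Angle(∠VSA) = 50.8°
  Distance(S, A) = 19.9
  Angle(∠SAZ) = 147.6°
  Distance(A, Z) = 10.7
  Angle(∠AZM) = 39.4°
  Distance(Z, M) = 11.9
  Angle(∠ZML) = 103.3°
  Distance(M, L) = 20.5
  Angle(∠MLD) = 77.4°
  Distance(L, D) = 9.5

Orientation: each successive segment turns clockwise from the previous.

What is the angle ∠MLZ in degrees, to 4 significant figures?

26.49°

∠AZM = 39.4° gives ZM at 129.4° from the x-axis; with |ZM| = 11.9, M = (12.11, 8.736). ∠ZML = 103.3° gives ML at 52.70° from the x-axis; with |ML| = 20.5, L = (24.53, 25.04). Then cos ∠MLZ = LM·LZ / (|LM||LZ|), giving 26.49°.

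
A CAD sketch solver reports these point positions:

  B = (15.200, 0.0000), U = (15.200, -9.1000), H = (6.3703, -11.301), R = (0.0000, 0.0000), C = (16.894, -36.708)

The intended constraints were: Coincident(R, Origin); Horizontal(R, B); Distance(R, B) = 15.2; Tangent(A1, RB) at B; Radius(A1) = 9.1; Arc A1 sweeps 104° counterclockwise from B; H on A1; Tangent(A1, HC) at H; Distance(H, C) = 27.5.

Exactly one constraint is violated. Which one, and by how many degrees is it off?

Tangent(A1, HC) at H — off by 8.50°.

R = (0.00, 0.00) ✓; R.y = 0.00, B.y = 0.00 ✓; |RB| = 15.20 ✓; ∠(UB, BR) = 90.00° ✓; |UB| = 9.100 ✓; bearing(U→H) − bearing(U→B) = 104.0° ✓; |UH| = 9.100 ✓; ∠(UH, HC) = 81.50° ✗; |HC| = 27.50 ✓.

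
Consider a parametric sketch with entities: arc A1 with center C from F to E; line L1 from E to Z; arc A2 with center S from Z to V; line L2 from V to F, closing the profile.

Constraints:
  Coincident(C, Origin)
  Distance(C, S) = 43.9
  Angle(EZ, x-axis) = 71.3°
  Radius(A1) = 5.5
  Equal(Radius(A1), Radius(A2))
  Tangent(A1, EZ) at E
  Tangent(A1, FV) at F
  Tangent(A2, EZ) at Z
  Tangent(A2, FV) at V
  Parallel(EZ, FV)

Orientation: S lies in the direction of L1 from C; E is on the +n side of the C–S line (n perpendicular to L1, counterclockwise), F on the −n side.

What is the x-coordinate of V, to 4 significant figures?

19.28

The slot axis is L1's direction at 71.3°, so u = (cos 71.3°, sin 71.3°) = (0.3206, 0.9472) and n = (−sin 71.3°, cos 71.3°) = (-0.9472, 0.3206). C is at the origin and S lies 43.9 along u from C, so S = 43.9·u = (14.07, 41.58). Tangency of A1 to both parallel lines with radius 5.5 puts E and F at C ± 5.5·n: E = (-5.210, 1.763), F = (5.210, -1.763). Equal radii place Z and V the same way about S: Z = S + 5.5·n = (8.865, 43.35), V = S − 5.5·n = (19.28, 39.82). So V.x = 19.28.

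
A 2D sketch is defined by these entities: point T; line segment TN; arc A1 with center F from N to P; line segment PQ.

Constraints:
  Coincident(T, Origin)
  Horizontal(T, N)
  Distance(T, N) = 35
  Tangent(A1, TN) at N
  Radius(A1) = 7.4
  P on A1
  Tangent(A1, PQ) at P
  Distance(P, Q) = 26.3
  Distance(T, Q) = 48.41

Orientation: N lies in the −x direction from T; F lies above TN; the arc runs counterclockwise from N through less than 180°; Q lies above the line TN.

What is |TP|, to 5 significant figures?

29.239

T is at the origin; TN is horizontal with |TN| = 35.0 and N on the −x side, so N = (-35.000, 0.0000). Since A1 is tangent to TN there, FN ⟂ TN, so F = N + (0, 7.4) = (-35.000, 7.4000). Since FP ⟂ PQ (tangency), |FQ| = √(7.4² + 26.3²) = 27.321 regardless of where P sits on A1. So Q lies on both circle(T, 48.41) and circle(F, 27.321); the above-TN intersection is Q = (-33.763, 34.693). P is the foot of the tangent from Q: P = (-27.793, 9.0796).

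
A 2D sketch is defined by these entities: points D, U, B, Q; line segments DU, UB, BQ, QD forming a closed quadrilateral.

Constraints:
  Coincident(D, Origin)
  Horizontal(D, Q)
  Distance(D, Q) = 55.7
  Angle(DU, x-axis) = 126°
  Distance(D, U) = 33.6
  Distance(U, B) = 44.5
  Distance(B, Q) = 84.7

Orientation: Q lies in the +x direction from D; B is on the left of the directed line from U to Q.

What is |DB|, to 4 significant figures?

65.84

Checks: |UB| = 44.50 ✓; |BQ| = 84.70 ✓.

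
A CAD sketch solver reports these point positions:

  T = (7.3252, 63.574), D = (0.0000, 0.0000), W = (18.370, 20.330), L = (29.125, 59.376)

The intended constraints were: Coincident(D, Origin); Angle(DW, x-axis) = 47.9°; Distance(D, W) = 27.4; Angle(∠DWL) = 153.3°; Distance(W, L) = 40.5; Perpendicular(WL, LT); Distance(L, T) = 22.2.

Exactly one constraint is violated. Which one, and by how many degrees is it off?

Perpendicular(WL, LT) — off by 4.50°.

D = (0.00, 0.00) ✓; DW at 47.90° ✓; |DW| = 27.40 ✓; ∠DWL = 153.3° ✓; |WL| = 40.50 ✓; ∠(WL, LT) = 94.50° ✗; |LT| = 22.20 ✓.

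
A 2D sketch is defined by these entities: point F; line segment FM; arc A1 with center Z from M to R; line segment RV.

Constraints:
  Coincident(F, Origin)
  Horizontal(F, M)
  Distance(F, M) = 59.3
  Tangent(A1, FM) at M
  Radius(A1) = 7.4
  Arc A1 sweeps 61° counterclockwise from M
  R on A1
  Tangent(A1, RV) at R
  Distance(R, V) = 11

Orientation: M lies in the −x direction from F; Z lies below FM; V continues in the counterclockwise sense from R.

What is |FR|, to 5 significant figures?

65.883

F is at the origin; F and M share the same y with |FM| = 59.3 and M on the −x side, so M = (-59.300, 0.0000). Tangency of A1 to FM means the radius ZM is perpendicular to FM, so Z = M + (0, -7.4) = (-59.300, -7.4000). On A1, M sits at bearing 90° from Z; a 61° counterclockwise sweep puts R at bearing 151°, so R = Z + 7.4·(cos 151°, sin 151°) = (-65.772, -3.8124). Then |FR| = |R − F| = 65.883.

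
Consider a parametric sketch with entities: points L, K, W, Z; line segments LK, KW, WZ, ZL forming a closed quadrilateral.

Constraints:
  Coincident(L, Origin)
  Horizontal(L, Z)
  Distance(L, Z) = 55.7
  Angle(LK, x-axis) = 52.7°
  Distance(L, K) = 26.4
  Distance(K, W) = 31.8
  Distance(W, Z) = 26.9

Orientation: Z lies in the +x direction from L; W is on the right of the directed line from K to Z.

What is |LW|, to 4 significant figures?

30.85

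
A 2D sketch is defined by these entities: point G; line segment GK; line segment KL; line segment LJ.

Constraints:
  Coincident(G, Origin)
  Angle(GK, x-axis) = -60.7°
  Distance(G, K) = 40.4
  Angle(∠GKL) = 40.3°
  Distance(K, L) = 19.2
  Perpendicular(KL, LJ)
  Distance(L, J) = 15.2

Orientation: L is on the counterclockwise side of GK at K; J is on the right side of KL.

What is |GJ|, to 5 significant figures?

42.931

G is at the origin; GK runs at -60.7° with length 40.4, so K = 40.4·(cos -60.7°, sin -60.7°) = (19.771, -35.232). ∠GKL = 40.3°, so KL runs at -60.7° + (180° − 40.3°) = 79.000° from the x-axis; with |KL| = 19.2, L = K + 19.2·(cos 79.000°, sin 79.000°) = (23.435, -16.384). The perpendicularity gives LJ at right angles to KL; with |LJ| = 15.2 on the right of KL, J = L + 15.2·(0.98163, -0.19081) = (38.355, -19.285). Then |GJ| = |J − G| = 42.931.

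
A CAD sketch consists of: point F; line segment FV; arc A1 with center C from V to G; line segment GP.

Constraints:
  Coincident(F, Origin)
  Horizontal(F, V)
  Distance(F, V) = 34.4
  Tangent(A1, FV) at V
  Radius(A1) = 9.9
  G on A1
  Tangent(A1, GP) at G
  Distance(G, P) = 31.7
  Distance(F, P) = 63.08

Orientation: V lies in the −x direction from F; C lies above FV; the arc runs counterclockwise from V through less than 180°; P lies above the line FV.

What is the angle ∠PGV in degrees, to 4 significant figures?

113.3°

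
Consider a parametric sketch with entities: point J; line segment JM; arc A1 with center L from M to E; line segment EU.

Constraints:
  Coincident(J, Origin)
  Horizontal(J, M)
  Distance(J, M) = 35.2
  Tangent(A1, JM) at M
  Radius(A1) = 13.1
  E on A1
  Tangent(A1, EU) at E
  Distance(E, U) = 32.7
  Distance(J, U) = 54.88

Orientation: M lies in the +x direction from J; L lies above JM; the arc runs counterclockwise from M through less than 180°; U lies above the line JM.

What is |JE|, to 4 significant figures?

50.37

J is at the origin; J and M share the same y with |JM| = 35.2 and M on the +x side, so M = (35.20, 0.000). Since A1 is tangent to JM there, LM ⟂ JM, so L = M + (0, 13.1) = (35.20, 13.10). Since LE ⟂ EU (tangency), |LU| = √(13.1² + 32.7²) = 35.23 regardless of where E sits on A1. So U lies on both circle(J, 54.88) and circle(L, 35.23); the above-JM intersection is U = (27.52, 47.48). E is the foot of the tangent from U: E = (46.01, 20.50).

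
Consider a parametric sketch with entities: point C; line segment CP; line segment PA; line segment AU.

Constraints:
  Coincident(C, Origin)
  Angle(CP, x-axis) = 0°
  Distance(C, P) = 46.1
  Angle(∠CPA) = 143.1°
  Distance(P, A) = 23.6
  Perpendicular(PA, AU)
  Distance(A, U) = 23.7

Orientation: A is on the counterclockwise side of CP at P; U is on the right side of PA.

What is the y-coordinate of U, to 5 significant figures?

-4.7826

∠CPA = 143.1°, so PA runs at 0.0° + (180° − 143.1°) = 36.900° from the x-axis; with |PA| = 23.6, A = P + 23.6·(cos 36.900°, sin 36.900°) = (64.973, 14.170). The perpendicularity gives AU at right angles to PA; with |AU| = 23.7 on the right of PA, U = A + 23.7·(0.60042, -0.79968) = (79.203, -4.7826). So U.y = -4.7826.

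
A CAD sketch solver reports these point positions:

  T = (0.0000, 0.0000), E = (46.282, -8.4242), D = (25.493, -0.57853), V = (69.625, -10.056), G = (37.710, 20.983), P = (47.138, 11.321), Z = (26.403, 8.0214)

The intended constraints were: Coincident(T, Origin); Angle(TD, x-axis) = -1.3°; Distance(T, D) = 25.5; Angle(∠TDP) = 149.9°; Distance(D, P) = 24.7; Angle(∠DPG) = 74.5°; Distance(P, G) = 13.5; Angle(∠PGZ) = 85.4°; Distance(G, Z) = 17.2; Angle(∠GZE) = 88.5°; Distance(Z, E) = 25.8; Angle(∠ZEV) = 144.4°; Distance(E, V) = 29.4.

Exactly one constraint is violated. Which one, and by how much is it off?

Distance(E, V) = 29.4 — off by 6.00.

T = (0.00, 0.00) ✓; TD at -1.300° ✓; |TD| = 25.50 ✓; ∠TDP = 149.9° ✓; |DP| = 24.70 ✓; ∠DPG = 74.50° ✓; |PG| = 13.50 ✓; ∠PGZ = 85.40° ✓; |GZ| = 17.20 ✓; ∠GZE = 88.50° ✓; |ZE| = 25.80 ✓; ∠ZEV = 144.4° ✓; |EV| = 23.40 ✗.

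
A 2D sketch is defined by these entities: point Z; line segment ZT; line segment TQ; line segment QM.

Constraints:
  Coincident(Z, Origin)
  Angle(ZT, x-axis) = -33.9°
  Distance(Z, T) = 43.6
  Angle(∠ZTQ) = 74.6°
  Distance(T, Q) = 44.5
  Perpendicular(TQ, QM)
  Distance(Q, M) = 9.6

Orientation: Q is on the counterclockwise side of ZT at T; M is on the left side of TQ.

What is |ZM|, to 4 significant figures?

46.22

Z is at the origin; ZT runs at -33.9° with length 43.6, so T = 43.6·(cos -33.9°, sin -33.9°) = (36.19, -24.32). ∠ZTQ = 74.6°, so TQ runs at -33.9° + (180° − 74.6°) = 71.50° from the x-axis; with |TQ| = 44.5, Q = T + 44.5·(cos 71.50°, sin 71.50°) = (50.31, 17.88). The perpendicularity gives QM at right angles to TQ; with |QM| = 9.6 on the left of TQ, M = Q + 9.6·(-0.9483, 0.3173) = (41.20, 20.93). Then |ZM| = |M − Z| = 46.22.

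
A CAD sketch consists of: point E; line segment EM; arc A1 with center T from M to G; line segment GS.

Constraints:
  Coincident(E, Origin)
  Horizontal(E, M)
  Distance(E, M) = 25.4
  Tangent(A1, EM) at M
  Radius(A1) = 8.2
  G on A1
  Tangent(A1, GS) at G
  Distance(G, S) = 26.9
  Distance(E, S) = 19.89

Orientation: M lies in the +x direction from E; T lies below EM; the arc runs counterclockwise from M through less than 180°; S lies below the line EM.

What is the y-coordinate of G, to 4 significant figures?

-2.060

Checks: |TG| = 8.200 ✓; ∠(TG, GS) = 90.00° ✓; |GS| = 26.90 ✓; |ES| = 19.89 ✓.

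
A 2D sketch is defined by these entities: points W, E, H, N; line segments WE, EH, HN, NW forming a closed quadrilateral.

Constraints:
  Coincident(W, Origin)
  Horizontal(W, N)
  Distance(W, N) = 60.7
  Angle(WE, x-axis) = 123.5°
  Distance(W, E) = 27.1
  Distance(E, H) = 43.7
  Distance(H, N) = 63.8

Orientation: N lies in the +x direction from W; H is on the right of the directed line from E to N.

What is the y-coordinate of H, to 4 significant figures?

-18.58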